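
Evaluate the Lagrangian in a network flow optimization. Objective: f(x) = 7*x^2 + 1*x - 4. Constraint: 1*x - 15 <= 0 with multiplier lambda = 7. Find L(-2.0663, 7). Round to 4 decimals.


Step 1: Evaluate f(x).
f(-2.0663) = 7*(-2.0663)^2 + 1*(-2.0663) - 4 = 23.8209
Step 2: Evaluate g(x).
g(-2.0663) = 1*-2.0663 - 15 = -17.0663
Step 3: Compute Lagrangian.
L = 23.8209 + 7*-17.0663 = -95.6432


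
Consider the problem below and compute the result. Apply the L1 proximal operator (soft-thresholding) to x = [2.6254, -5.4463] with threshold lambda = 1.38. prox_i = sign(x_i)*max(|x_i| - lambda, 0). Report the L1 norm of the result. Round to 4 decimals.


Soft-thresholding with lambda = 1.38:
prox(2.6254) = sign(2.6254)*max(|2.6254| - 1.38, 0) = 1.2454
prox(-5.4463) = sign(-5.4463)*max(|-5.4463| - 1.38, 0) = -4.0663
prox(x) = [1.2454, -4.0663]
||prox(x)||_1 = 1.2454 + 4.0663 = 5.3117


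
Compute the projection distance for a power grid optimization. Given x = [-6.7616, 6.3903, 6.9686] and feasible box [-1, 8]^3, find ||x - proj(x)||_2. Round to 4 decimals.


Project each component onto [-1, 8].
clip(-6.7616) = -1.0, clip(6.3903) = 6.3903, clip(6.9686) = 6.9686
Projection = [-1.0, 6.3903, 6.9686]
Squared diffs: [33.196, 0.0, 0.0]
Distance = sqrt(33.196) = 5.7616


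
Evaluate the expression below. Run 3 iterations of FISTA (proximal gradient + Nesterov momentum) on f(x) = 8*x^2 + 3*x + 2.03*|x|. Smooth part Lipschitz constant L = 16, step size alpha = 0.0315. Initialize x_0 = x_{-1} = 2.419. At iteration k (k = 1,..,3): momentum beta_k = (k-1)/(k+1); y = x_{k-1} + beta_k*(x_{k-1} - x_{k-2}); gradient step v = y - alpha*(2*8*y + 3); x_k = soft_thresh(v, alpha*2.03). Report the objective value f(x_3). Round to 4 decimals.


FISTA on f(x) = 8*x^2 + 3*x + 2.03*|x|
L = 16, alpha = 0.0315
Iteration 1: beta = 0.0, y = 2.419 + 0.0*(2.419 - 2.419) = 2.419
  grad(y) = 41.704, v = y - alpha*grad = 1.1053
  prox(v) = soft_thresh(1.1053, 0.0639) = 1.0414
Iteration 2: beta = 0.3333, y = 1.0414 + 0.3333*(1.0414 - 2.419) = 0.5822
  grad(y) = 12.3148, v = y - alpha*grad = 0.1943
  prox(v) = soft_thresh(0.1943, 0.0639) = 0.1303
Iteration 3: beta = 0.5, y = 0.1303 + 0.5*(0.1303 - 1.0414) = -0.3252
  grad(y) = -2.2035, v = y - alpha*grad = -0.2558
  prox(v) = soft_thresh(-0.2558, 0.0639) = -0.1919
f(x_3) = 8*(-0.1919)^2 + 3*(-0.1919) + 2.03*|-0.1919| = 0.1084


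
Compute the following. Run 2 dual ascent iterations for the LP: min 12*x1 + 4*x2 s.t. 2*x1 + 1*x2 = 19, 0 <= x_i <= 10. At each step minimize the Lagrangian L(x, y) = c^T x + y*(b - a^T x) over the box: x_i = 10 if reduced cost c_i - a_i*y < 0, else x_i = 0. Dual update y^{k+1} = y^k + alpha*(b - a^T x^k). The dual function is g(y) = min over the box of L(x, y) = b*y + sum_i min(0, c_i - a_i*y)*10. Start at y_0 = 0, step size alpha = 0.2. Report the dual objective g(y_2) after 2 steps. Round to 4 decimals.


Dual ascent for LP: min 12*x1 + 4*x2, 2*x1 + 1*x2 = 19, 0 <= x_i <= 10
Step 1: y^k = 0.0, reduced costs: (12.0, 4.0)
  x^k = (0.0, 0.0), subgradient = b - a^T x = 19.0
  y^{k+1} = 0.0 + 0.2*19.0 = 3.8
Step 2: y^k = 3.8, reduced costs: (4.4, 0.2)
  x^k = (0.0, 0.0), subgradient = b - a^T x = 19.0
  y^{k+1} = 3.8 + 0.2*19.0 = 7.6
Dual objective at y_2 = 7.6: reduced costs (-3.2, -3.6), box minimizer x = (10.0, 10.0)
g(y_2) = b*y + (c1 - a1*y)*x1 + (c2 - a2*y)*x2 = 19*7.6 + (-3.2)*10.0 + (-3.6)*10.0 = 144.4 - 32.0 - 36.0 = 76.4


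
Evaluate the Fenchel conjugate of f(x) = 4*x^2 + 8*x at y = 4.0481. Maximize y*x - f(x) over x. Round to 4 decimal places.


f*(y) = sup_x {y*x - a*x^2 - b*x} = sup_x {(y-b)*x - a*x^2}
FOC: (y - b) - 2a*x = 0 => x* = (y - b)/(2a)
x* = (4.0481 - 8)/(2*4) = -0.494
f*(4.0481) = (y-b)^2/(4a) = (4.0481 - 8)^2/(4*4)
= 15.6175/16 = 0.9761


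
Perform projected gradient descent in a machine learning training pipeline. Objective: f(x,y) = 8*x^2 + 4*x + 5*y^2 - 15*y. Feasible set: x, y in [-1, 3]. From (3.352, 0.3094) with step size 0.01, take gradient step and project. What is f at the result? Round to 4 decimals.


Step 1: Compute gradient at (3.352, 0.3094).
grad_x = 2*8*3.352 + 4 = 57.632
grad_y = 2*5*0.3094 - 15 = -11.906
Step 2: Gradient step.
x_raw = 3.352 - 0.01*57.632 = 2.7757
y_raw = 0.3094 - 0.01*-11.906 = 0.4285
Step 3: Project onto [-1, 3].
x_proj = clip(2.7757) = 2.7757
y_proj = clip(0.4285) = 0.4285
Step 4: Evaluate f.
f(2.7757, 0.4285) = 67.2289


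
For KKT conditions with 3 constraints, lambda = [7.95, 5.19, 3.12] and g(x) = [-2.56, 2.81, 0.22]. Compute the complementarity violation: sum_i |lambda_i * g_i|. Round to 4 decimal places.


KKT complementary slackness check:
lambda_1 * g_1 = 7.95 * -2.56 = -20.352
lambda_2 * g_2 = 5.19 * 2.81 = 14.5839
lambda_3 * g_3 = 3.12 * 0.22 = 0.6864
Total violation = 20.352 + 14.5839 + 0.6864 = 35.6223


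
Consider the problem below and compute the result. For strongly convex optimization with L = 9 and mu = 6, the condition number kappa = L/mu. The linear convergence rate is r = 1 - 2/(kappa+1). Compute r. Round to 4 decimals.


Step 1: Compute the condition number.
kappa = L/mu = 9/6 = 1.5
Step 2: Compute the convergence rate.
r = 1 - 2/(kappa + 1) = 1 - 2*mu/(L + mu) = (L - mu)/(L + mu) = 3/15 = 0.2


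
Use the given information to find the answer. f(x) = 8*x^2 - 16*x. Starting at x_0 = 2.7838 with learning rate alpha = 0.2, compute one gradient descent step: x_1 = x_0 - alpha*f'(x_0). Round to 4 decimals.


We compute the gradient at x_0 and apply the update.
f'(x) = 16*x - 16
f'(2.7838) = 16*2.7838 - 16 = 28.5408
x_1 = 2.7838 - 0.2*28.5408 = -2.9244


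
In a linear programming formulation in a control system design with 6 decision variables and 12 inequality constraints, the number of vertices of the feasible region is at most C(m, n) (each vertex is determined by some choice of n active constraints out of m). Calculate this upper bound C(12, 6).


Each vertex corresponds to some choice of n active constraints out of m, so the number of vertices is at most C(m, n) = m! / (n!(m-n)!).
m = 12, n = 6
Numerator: 12 * 11 * 10 * 9 * 8 * 7
Denominator: 6! = 720
C(12, 6) = 924


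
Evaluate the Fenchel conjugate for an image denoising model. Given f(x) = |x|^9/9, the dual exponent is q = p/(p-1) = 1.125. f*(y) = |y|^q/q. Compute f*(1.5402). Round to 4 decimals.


The conjugate exponent q satisfies 1/p + 1/q = 1.
p = 9, so q = 9/(9 - 1) = 1.125
|y|^q = 1.5402^1.125 = 1.6256
f*(1.5402) = 1.6256 / 1.125 = 1.445


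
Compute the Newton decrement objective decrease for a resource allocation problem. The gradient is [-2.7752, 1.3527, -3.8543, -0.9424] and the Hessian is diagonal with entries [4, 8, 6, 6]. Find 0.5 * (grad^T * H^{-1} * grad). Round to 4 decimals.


Step 1: H is diagonal, so H^(-1) * g = [-0.6938, 0.1691, -0.6424, -0.1571].
Step 2: g^T H^(-1) g = sum_i g_i^2 / H_ii
  = (-2.7752)^2/4 + (1.3527)^2/8 + (-3.8543)^2/6 + (-0.9424)^2/6
  = 1.9254 + 0.2287 + 2.4759 + 0.148 = 4.7781
Step 3: Objective decrease = 0.5 * g^T H^(-1) g = 2.3891


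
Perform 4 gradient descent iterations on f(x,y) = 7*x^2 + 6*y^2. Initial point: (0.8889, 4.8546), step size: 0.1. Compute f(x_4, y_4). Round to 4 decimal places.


Gradient descent on f(x,y) = 7*x^2 + 6*y^2.
Starting point: (0.8889, 4.8546), alpha = 0.1
Step 1: grad_x = 2*7*0.8889 = 12.4446, grad_y = 2*6*4.8546 = 58.2552
  x_1 = 0.8889 - 0.1*12.4446 = -0.3556
  y_1 = 4.8546 - 0.1*58.2552 = -0.9709
Step 2: grad_x = 2*7*-0.3556 = -4.9778, grad_y = 2*6*-0.9709 = -11.651
  x_2 = -0.3556 - 0.1*-4.9778 = 0.1422
  y_2 = -0.9709 - 0.1*-11.651 = 0.1942
Step 3: grad_x = 2*7*0.1422 = 1.9911, grad_y = 2*6*0.1942 = 2.3302
  x_3 = 0.1422 - 0.1*1.9911 = -0.0569
  y_3 = 0.1942 - 0.1*2.3302 = -0.0388
Step 4: grad_x = 2*7*-0.0569 = -0.7965, grad_y = 2*6*-0.0388 = -0.466
  x_4 = -0.0569 - 0.1*-0.7965 = 0.0228
  y_4 = -0.0388 - 0.1*-0.466 = 0.0078
f(0.0228, 0.0078) = 7*0.0228^2 + 6*0.0078^2 = 0.004


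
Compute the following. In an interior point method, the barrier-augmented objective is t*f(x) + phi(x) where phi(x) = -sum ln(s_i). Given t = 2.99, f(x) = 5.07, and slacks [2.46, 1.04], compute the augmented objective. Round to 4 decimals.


Step 1: Compute log-barrier.
ln values: [0.9002, 0.0392]
phi = -(0.9002 + 0.0392) = -0.9394
Step 2: Compute augmented objective.
t*f(x) = 2.99*5.07 = 15.1593
Total = 15.1593 - 0.9394 = 14.2199


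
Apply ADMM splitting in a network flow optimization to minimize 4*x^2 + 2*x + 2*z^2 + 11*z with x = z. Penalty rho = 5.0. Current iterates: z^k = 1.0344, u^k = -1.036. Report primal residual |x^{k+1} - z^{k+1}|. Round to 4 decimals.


ADMM iteration with rho = 5.0, z^k = 1.0344, u^k = -1.036
Step 1: x-update.
Minimize 4*x^2 + 2*x + (5.0/2)*(x - 1.0344 - 1.036)^2
FOC: (2*4 + 5.0)*x = -2 + 5.0*(1.0344 + 1.036)
x^{k+1} = 0.6425
Step 2: z-update.
Minimize 2*z^2 + 11*z + (5.0/2)*(0.6425 - z - 1.036)^2
FOC: (2*2 + 5.0)*z = -11 + 5.0*(0.6425 - 1.036)
z^{k+1} = -1.4409
Step 3: u-update.
u^{k+1} = -1.036 + 0.6425 + 1.4409 = 1.0473
Step 4: Primal residual = |0.6425 + 1.4409| = 2.0833


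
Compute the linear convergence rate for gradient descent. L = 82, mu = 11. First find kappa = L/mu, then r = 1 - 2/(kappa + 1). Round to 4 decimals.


Step 1: Compute the condition number.
kappa = L/mu = 82/11 = 7.4545
Step 2: Compute the convergence rate.
r = 1 - 2/(kappa + 1) = 1 - 2*mu/(L + mu) = (L - mu)/(L + mu) = 71/93 = 0.7634


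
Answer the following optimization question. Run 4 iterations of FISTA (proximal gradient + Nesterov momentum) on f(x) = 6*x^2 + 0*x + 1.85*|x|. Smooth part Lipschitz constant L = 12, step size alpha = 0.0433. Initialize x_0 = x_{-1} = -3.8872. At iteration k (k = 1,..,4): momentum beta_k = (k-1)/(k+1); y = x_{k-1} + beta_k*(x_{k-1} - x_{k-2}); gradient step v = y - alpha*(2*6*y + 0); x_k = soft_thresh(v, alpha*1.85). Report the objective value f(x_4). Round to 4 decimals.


FISTA on f(x) = 6*x^2 + 0*x + 1.85*|x|
L = 12, alpha = 0.0433
Iteration 1: beta = 0.0, y = -3.8872 + 0.0*(-3.8872 + 3.8872) = -3.8872
  grad(y) = -46.6464, v = y - alpha*grad = -1.8674
  prox(v) = soft_thresh(-1.8674, 0.0801) = -1.7873
Iteration 2: beta = 0.3333, y = -1.7873 + 0.3333*(-1.7873 + 3.8872) = -1.0873
  grad(y) = -13.0481, v = y - alpha*grad = -0.5224
  prox(v) = soft_thresh(-0.5224, 0.0801) = -0.4423
Iteration 3: beta = 0.5, y = -0.4423 + 0.5*(-0.4423 + 1.7873) = 0.2303
  grad(y) = 2.7633, v = y - alpha*grad = 0.1106
  prox(v) = soft_thresh(0.1106, 0.0801) = 0.0305
Iteration 4: beta = 0.6, y = 0.0305 + 0.6*(0.0305 + 0.4423) = 0.3142
  grad(y) = 3.7702, v = y - alpha*grad = 0.1509
  prox(v) = soft_thresh(0.1509, 0.0801) = 0.0708
f(x_4) = 6*0.0708^2 + 0*0.0708 + 1.85*|0.0708| = 0.1611


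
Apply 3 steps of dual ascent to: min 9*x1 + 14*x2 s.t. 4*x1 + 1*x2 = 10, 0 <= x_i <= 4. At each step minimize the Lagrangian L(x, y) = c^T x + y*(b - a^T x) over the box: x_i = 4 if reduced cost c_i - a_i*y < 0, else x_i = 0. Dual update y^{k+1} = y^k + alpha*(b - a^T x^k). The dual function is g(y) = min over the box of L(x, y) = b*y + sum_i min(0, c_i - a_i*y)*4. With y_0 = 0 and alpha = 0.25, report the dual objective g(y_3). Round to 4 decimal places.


Dual ascent for LP: min 9*x1 + 14*x2, 4*x1 + 1*x2 = 10, 0 <= x_i <= 4
Step 1: y^k = 0.0, reduced costs: (9.0, 14.0)
  x^k = (0.0, 0.0), subgradient = b - a^T x = 10.0
  y^{k+1} = 0.0 + 0.25*10.0 = 2.5
Step 2: y^k = 2.5, reduced costs: (-1.0, 11.5)
  x^k = (4.0, 0.0), subgradient = b - a^T x = -6.0
  y^{k+1} = 2.5 + 0.25*-6.0 = 1.0
Step 3: y^k = 1.0, reduced costs: (5.0, 13.0)
  x^k = (0.0, 0.0), subgradient = b - a^T x = 10.0
  y^{k+1} = 1.0 + 0.25*10.0 = 3.5
Dual objective at y_3 = 3.5: reduced costs (-5.0, 10.5), box minimizer x = (4.0, 0.0)
g(y_3) = b*y + (c1 - a1*y)*x1 + (c2 - a2*y)*x2 = 10*3.5 + (-5.0)*4.0 + 10.5*0.0 = 35.0 - 20.0 + 0.0 = 15.0


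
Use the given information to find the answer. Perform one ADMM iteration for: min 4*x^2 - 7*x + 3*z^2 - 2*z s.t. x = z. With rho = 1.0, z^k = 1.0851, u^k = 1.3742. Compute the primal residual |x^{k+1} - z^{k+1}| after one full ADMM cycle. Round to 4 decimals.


ADMM iteration with rho = 1.0, z^k = 1.0851, u^k = 1.3742
Step 1: x-update.
Minimize 4*x^2 - 7*x + (1.0/2)*(x - 1.0851 + 1.3742)^2
FOC: (2*4 + 1.0)*x = 7 + 1.0*(1.0851 - 1.3742)
x^{k+1} = 0.7457
Step 2: z-update.
Minimize 3*z^2 - 2*z + (1.0/2)*(0.7457 - z + 1.3742)^2
FOC: (2*3 + 1.0)*z = 2 + 1.0*(0.7457 + 1.3742)
z^{k+1} = 0.5886
Step 3: u-update.
u^{k+1} = 1.3742 + 0.7457 - 0.5886 = 1.5313
Step 4: Primal residual = |0.7457 - 0.5886| = 0.1571


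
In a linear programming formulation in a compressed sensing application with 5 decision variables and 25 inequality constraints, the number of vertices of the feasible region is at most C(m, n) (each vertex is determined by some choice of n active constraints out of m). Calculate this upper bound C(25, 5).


Each vertex corresponds to some choice of n active constraints out of m, so the number of vertices is at most C(m, n) = m! / (n!(m-n)!).
m = 25, n = 5
Numerator: 25 * 24 * 23 * 22 * 21
Denominator: 5! = 120
C(25, 5) = 53130


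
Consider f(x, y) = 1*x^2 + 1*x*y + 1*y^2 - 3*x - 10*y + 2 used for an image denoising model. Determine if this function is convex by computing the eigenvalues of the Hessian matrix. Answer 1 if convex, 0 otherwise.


The Hessian of f(x,y) = 1*x^2 + 1*x*y + 1*y^2 - 3*x - 10*y + 2 is:
H = [[2, 1], [1, 2]]
Trace = 2 + 2 = 4
Determinant = 2*2 - (1)^2 = 3
Discriminant = (4)^2 - 4*3 = 4.0
Eigenvalues: lambda_1 = 1.0, lambda_2 = 3.0
The function is convex.

1


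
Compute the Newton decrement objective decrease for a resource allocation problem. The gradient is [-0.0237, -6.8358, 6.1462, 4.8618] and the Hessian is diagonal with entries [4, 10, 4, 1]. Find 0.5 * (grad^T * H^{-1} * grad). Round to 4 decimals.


Step 1: H is diagonal, so H^(-1) * g = [-0.0059, -0.6836, 1.5366, 4.8618].
Step 2: g^T H^(-1) g = sum_i g_i^2 / H_ii
  = (-0.0237)^2/4 + (-6.8358)^2/10 + (6.1462)^2/4 + (4.8618)^2/1
  = 0.0001 + 4.6728 + 9.4439 + 23.6371 = 37.754
Step 3: Objective decrease = 0.5 * g^T H^(-1) g = 18.877


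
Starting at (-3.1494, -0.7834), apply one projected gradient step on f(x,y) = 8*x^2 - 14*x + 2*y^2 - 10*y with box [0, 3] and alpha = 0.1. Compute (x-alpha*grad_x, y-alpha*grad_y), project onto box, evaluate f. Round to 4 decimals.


Step 1: Compute gradient at (-3.1494, -0.7834).
grad_x = 2*8*-3.1494 - 14 = -64.3904
grad_y = 2*2*-0.7834 - 10 = -13.1336
Step 2: Gradient step.
x_raw = -3.1494 - 0.1*-64.3904 = 3.2896
y_raw = -0.7834 - 0.1*-13.1336 = 0.53
Step 3: Project onto [0, 3].
x_proj = clip(3.2896) = 3.0
y_proj = clip(0.53) = 0.53
Step 4: Evaluate f.
f(3.0, 0.53) = 25.2621


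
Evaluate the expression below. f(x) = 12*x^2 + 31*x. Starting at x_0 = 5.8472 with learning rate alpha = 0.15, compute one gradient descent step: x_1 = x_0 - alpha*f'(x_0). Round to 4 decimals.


We compute the gradient at x_0 and apply the update.
f'(x) = 24*x + 31
f'(5.8472) = 24*5.8472 + 31 = 171.3328
x_1 = 5.8472 - 0.15*171.3328 = -19.8527


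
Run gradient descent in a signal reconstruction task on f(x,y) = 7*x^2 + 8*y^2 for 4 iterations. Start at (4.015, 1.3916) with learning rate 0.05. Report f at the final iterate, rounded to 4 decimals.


Gradient descent on f(x,y) = 7*x^2 + 8*y^2.
Starting point: (4.015, 1.3916), alpha = 0.05
Step 1: grad_x = 2*7*4.015 = 56.21, grad_y = 2*8*1.3916 = 22.2656
  x_1 = 4.015 - 0.05*56.21 = 1.2045
  y_1 = 1.3916 - 0.05*22.2656 = 0.2783
Step 2: grad_x = 2*7*1.2045 = 16.863, grad_y = 2*8*0.2783 = 4.4531
  x_2 = 1.2045 - 0.05*16.863 = 0.3614
  y_2 = 0.2783 - 0.05*4.4531 = 0.0557
Step 3: grad_x = 2*7*0.3614 = 5.0589, grad_y = 2*8*0.0557 = 0.8906
  x_3 = 0.3614 - 0.05*5.0589 = 0.1084
  y_3 = 0.0557 - 0.05*0.8906 = 0.0111
Step 4: grad_x = 2*7*0.1084 = 1.5177, grad_y = 2*8*0.0111 = 0.1781
  x_4 = 0.1084 - 0.05*1.5177 = 0.0325
  y_4 = 0.0111 - 0.05*0.1781 = 0.0022
f(0.0325, 0.0022) = 7*0.0325^2 + 8*0.0022^2 = 0.0074


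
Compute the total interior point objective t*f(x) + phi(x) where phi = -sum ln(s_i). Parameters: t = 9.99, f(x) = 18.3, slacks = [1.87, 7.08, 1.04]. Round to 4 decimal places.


Step 1: Compute log-barrier.
ln values: [0.6259, 1.9573, 0.0392]
phi = -(0.6259 + 1.9573 + 0.0392) = -2.6224
Step 2: Compute augmented objective.
t*f(x) = 9.99*18.3 = 182.817
Total = 182.817 - 2.6224 = 180.1946


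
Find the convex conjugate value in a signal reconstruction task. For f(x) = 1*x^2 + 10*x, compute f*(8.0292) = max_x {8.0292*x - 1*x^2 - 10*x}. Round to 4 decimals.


f*(y) = sup_x {y*x - a*x^2 - b*x} = sup_x {(y-b)*x - a*x^2}
FOC: (y - b) - 2a*x = 0 => x* = (y - b)/(2a)
x* = (8.0292 - 10)/(2*1) = -0.9854
f*(8.0292) = (y-b)^2/(4a) = (8.0292 - 10)^2/(4*1)
= 3.8841/4 = 0.971


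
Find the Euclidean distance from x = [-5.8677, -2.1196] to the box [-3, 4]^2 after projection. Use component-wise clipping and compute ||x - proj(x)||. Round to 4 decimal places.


Project each component onto [-3, 4].
clip(-5.8677) = -3.0, clip(-2.1196) = -2.1196
Projection = [-3.0, -2.1196]
Squared diffs: [8.2237, 0.0]
Distance = sqrt(8.2237) = 2.8677


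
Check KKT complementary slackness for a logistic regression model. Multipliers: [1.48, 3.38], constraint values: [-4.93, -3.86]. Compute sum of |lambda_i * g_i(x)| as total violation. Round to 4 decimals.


KKT complementary slackness check:
lambda_1 * g_1 = 1.48 * -4.93 = -7.2964
lambda_2 * g_2 = 3.38 * -3.86 = -13.0468
Total violation = 7.2964 + 13.0468 = 20.3432


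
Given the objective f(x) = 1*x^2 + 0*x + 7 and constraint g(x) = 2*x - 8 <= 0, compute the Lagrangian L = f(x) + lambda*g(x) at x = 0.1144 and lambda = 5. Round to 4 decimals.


Step 1: Evaluate f(x).
f(0.1144) = 1*0.1144^2 + 0*0.1144 + 7 = 7.0131
Step 2: Evaluate g(x).
g(0.1144) = 2*0.1144 - 8 = -7.7712
Step 3: Compute Lagrangian.
L = 7.0131 + 5*-7.7712 = -31.8429


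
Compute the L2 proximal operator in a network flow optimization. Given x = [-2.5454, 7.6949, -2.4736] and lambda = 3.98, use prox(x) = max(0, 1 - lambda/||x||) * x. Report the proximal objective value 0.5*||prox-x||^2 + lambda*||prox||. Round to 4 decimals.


Step 1: Compute ||x||.
||x|| = 8.474
Step 2: Compute scaling factor.
scale = max(0, 1 - 3.98/8.474) = 0.5303
Step 3: prox(x) = [-1.3499, 4.0808, -1.3118]
||prox(x)|| = 4.494
Step 4: Proximal objective.
0.5*||prox-x||^2 = 7.9202
lambda*||prox|| = 17.8861
Total = 25.8065


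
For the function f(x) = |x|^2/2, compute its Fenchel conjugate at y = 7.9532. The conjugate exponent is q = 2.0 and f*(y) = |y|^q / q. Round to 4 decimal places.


The conjugate exponent q satisfies 1/p + 1/q = 1.
p = 2, so q = 2/(2 - 1) = 2.0
|y|^q = 7.9532^2.0 = 63.2534
f*(7.9532) = 63.2534 / 2.0 = 31.6267


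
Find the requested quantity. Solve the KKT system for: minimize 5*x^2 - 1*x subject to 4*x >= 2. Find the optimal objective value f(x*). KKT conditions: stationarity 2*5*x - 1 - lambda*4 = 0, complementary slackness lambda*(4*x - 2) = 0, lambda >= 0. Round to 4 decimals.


Step 1: Try lambda = 0 (constraint inactive).
x_unc = 1/(2*5) = 0.1
Check: 4*0.1 = 0.4 < 2 -- violated!
Step 2: Constraint must be active: 4*x = 2
x* = 2/4 = 0.5
lambda = (2*5*0.5 - 1)/4 = 1.0
Step 3: Compute optimal value.
f(x*) = 5*0.5^2 - 1*0.5 = 0.75


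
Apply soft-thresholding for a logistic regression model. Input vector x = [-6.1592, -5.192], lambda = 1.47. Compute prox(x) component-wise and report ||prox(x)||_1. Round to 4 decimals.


Soft-thresholding with lambda = 1.47:
prox(-6.1592) = sign(-6.1592)*max(|-6.1592| - 1.47, 0) = -4.6892
prox(-5.192) = sign(-5.192)*max(|-5.192| - 1.47, 0) = -3.722
prox(x) = [-4.6892, -3.722]
||prox(x)||_1 = 4.6892 + 3.722 = 8.4112


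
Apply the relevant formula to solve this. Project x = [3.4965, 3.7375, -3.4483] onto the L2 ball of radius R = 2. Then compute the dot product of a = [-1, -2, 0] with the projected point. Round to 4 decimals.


Step 1: Compute ||x|| (intermediates to 6 decimals).
||x|| = sqrt(3.4965^2 + 3.7375^2 + (-3.4483)^2) = 6.17132
Step 2: Project.
Since ||x|| > R, scale = R/||x|| = 2/6.17132 = 0.32408, proj(x) = scale * x
proj(x) = [1.133146, 1.211249, -1.117525]
Step 3: Dot product.
a^T * proj(x) = -1*1.133146 - 2*1.211249 + 0*(-1.117525) = -3.5556


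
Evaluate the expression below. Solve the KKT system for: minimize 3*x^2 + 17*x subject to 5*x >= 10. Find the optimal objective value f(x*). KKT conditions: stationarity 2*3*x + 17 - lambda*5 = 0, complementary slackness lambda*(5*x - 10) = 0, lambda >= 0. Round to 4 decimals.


Step 1: Try lambda = 0 (constraint inactive).
x_unc = -17/(2*3) = -2.8333
Check: 5*-2.8333 = -14.1665 < 10 -- violated!
Step 2: Constraint must be active: 5*x = 10
x* = 10/5 = 2.0
lambda = (2*3*2.0 + 17)/5 = 5.8
Step 3: Compute optimal value.
f(x*) = 3*2.0^2 + 17*2.0 = 46.0


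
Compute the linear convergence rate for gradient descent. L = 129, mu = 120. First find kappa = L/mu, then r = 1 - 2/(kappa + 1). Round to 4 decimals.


Step 1: Compute the condition number.
kappa = L/mu = 129/120 = 1.075
Step 2: Compute the convergence rate.
r = 1 - 2/(kappa + 1) = 1 - 2*mu/(L + mu) = (L - mu)/(L + mu) = 9/249 = 0.0361


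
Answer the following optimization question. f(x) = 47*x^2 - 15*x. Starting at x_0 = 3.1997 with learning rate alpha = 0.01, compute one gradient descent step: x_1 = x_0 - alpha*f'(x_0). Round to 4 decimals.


We compute the gradient at x_0 and apply the update.
f'(x) = 94*x - 15
f'(3.1997) = 94*3.1997 - 15 = 285.7718
x_1 = 3.1997 - 0.01*285.7718 = 0.342


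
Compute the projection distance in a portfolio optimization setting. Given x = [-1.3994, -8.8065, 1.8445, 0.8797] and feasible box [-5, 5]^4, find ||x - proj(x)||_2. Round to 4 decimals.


Project each component onto [-5, 5].
clip(-1.3994) = -1.3994, clip(-8.8065) = -5.0, clip(1.8445) = 1.8445, clip(0.8797) = 0.8797
Projection = [-1.3994, -5.0, 1.8445, 0.8797]
Squared diffs: [0.0, 14.4894, 0.0, 0.0]
Distance = sqrt(14.4894) = 3.8065


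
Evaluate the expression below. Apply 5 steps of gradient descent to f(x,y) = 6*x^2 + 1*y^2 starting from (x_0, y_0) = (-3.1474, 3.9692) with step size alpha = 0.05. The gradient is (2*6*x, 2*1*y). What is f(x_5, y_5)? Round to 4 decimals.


Gradient descent on f(x,y) = 6*x^2 + 1*y^2.
Starting point: (-3.1474, 3.9692), alpha = 0.05
Step 1: grad_x = 2*6*-3.1474 = -37.7688, grad_y = 2*1*3.9692 = 7.9384
  x_1 = -3.1474 - 0.05*-37.7688 = -1.259
  y_1 = 3.9692 - 0.05*7.9384 = 3.5723
Step 2: grad_x = 2*6*-1.259 = -15.1075, grad_y = 2*1*3.5723 = 7.1446
  x_2 = -1.259 - 0.05*-15.1075 = -0.5036
  y_2 = 3.5723 - 0.05*7.1446 = 3.2151
Step 3: grad_x = 2*6*-0.5036 = -6.043, grad_y = 2*1*3.2151 = 6.4301
  x_3 = -0.5036 - 0.05*-6.043 = -0.2014
  y_3 = 3.2151 - 0.05*6.4301 = 2.8935
Step 4: grad_x = 2*6*-0.2014 = -2.4172, grad_y = 2*1*2.8935 = 5.7871
  x_4 = -0.2014 - 0.05*-2.4172 = -0.0806
  y_4 = 2.8935 - 0.05*5.7871 = 2.6042
Step 5: grad_x = 2*6*-0.0806 = -0.9669, grad_y = 2*1*2.6042 = 5.2084
  x_5 = -0.0806 - 0.05*-0.9669 = -0.0322
  y_5 = 2.6042 - 0.05*5.2084 = 2.3438
f(-0.0322, 2.3438) = 6*(-0.0322)^2 + 1*2.3438^2 = 5.4995


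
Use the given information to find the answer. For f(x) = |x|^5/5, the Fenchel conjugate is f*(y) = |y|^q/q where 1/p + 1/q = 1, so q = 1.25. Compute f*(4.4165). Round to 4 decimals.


The conjugate exponent q satisfies 1/p + 1/q = 1.
p = 5, so q = 5/(5 - 1) = 1.25
|y|^q = 4.4165^1.25 = 6.4025
f*(4.4165) = 6.4025 / 1.25 = 5.122


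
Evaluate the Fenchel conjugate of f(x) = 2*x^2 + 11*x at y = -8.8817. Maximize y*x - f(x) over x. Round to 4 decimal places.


f*(y) = sup_x {y*x - a*x^2 - b*x} = sup_x {(y-b)*x - a*x^2}
FOC: (y - b) - 2a*x = 0 => x* = (y - b)/(2a)
x* = (-8.8817 - 11)/(2*2) = -4.9704
f*(-8.8817) = (y-b)^2/(4a) = (-8.8817 - 11)^2/(4*2)
= 395.282/8 = 49.4102


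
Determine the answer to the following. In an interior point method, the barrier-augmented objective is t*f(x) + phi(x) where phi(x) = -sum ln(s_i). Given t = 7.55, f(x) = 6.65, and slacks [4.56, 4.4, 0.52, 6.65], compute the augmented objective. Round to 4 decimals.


Step 1: Compute log-barrier.
ln values: [1.5173, 1.4816, -0.6539, 1.8946]
phi = -(1.5173 + 1.4816 - 0.6539 + 1.8946) = -4.2396
Step 2: Compute augmented objective.
t*f(x) = 7.55*6.65 = 50.2075
Total = 50.2075 - 4.2396 = 45.9679


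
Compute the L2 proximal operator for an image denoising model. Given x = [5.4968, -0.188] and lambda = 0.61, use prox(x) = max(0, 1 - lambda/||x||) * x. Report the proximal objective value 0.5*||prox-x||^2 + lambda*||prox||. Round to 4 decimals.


Step 1: Compute ||x||.
||x|| = 5.5
Step 2: Compute scaling factor.
scale = max(0, 1 - 0.61/5.5) = 0.8891
Step 3: prox(x) = [4.8872, -0.1671]
||prox(x)|| = 4.89
Step 4: Proximal objective.
0.5*||prox-x||^2 = 0.1861
lambda*||prox|| = 2.9829
Total = 3.169


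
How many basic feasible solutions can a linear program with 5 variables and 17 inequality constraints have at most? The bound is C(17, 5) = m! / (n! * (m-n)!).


Each vertex corresponds to some choice of n active constraints out of m, so the number of vertices is at most C(m, n) = m! / (n!(m-n)!).
m = 17, n = 5
Numerator: 17 * 16 * 15 * 14 * 13
Denominator: 5! = 120
C(17, 5) = 6188


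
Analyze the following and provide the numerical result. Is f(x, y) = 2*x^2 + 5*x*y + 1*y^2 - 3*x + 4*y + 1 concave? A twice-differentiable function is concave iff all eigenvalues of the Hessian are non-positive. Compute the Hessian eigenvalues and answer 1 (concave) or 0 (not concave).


The Hessian of f(x,y) = 2*x^2 + 5*x*y + 1*y^2 - 3*x + 4*y + 1 is:
H = [[4, 5], [5, 2]]
Trace = 4 + 2 = 6
Determinant = 4*2 - (5)^2 = -17
Discriminant = (6)^2 - 4*-17 = 104.0
Eigenvalues: lambda_1 = -2.099, lambda_2 = 8.099
The function is not concave.

0


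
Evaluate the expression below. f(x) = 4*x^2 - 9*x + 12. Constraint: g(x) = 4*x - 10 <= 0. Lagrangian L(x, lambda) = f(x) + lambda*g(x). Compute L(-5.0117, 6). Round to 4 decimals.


Step 1: Evaluate f(x).
f(-5.0117) = 4*(-5.0117)^2 - 9*(-5.0117) + 12 = 157.5738
Step 2: Evaluate g(x).
g(-5.0117) = 4*-5.0117 - 10 = -30.0468
Step 3: Compute Lagrangian.
L = 157.5738 + 6*-30.0468 = -22.707


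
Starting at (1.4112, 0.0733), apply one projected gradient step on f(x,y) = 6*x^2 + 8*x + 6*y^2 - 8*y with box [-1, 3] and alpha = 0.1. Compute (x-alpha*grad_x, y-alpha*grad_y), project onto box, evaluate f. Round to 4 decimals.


Step 1: Compute gradient at (1.4112, 0.0733).
grad_x = 2*6*1.4112 + 8 = 24.9344
grad_y = 2*6*0.0733 - 8 = -7.1204
Step 2: Gradient step.
x_raw = 1.4112 - 0.1*24.9344 = -1.0822
y_raw = 0.0733 - 0.1*-7.1204 = 0.7853
Step 3: Project onto [-1, 3].
x_proj = clip(-1.0822) = -1.0
y_proj = clip(0.7853) = 0.7853
Step 4: Evaluate f.
f(-1.0, 0.7853) = -4.5822


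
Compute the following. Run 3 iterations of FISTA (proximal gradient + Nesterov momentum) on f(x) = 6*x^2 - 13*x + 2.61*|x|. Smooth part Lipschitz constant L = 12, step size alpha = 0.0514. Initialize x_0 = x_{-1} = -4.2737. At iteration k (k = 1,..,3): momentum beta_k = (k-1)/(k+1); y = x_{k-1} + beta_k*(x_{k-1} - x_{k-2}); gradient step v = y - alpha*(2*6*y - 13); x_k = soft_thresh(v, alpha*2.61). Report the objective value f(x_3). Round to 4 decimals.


FISTA on f(x) = 6*x^2 - 13*x + 2.61*|x|
L = 12, alpha = 0.0514
Iteration 1: beta = 0.0, y = -4.2737 + 0.0*(-4.2737 + 4.2737) = -4.2737
  grad(y) = -64.2844, v = y - alpha*grad = -0.9695
  prox(v) = soft_thresh(-0.9695, 0.1342) = -0.8353
Iteration 2: beta = 0.3333, y = -0.8353 + 0.3333*(-0.8353 + 4.2737) = 0.3108
  grad(y) = -9.2704, v = y - alpha*grad = 0.7873
  prox(v) = soft_thresh(0.7873, 0.1342) = 0.6531
Iteration 3: beta = 0.5, y = 0.6531 + 0.5*(0.6531 + 0.8353) = 1.3974
  grad(y) = 3.7685, v = y - alpha*grad = 1.2037
  prox(v) = soft_thresh(1.2037, 0.1342) = 1.0695
f(x_3) = 6*1.0695^2 - 13*1.0695 + 2.61*|1.0695| = -4.2491


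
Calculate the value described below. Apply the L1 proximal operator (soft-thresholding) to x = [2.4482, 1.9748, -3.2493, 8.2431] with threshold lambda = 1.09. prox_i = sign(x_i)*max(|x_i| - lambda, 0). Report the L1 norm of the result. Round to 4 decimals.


Soft-thresholding with lambda = 1.09:
prox(2.4482) = sign(2.4482)*max(|2.4482| - 1.09, 0) = 1.3582
prox(1.9748) = sign(1.9748)*max(|1.9748| - 1.09, 0) = 0.8848
prox(-3.2493) = sign(-3.2493)*max(|-3.2493| - 1.09, 0) = -2.1593
prox(8.2431) = sign(8.2431)*max(|8.2431| - 1.09, 0) = 7.1531
prox(x) = [1.3582, 0.8848, -2.1593, 7.1531]
||prox(x)||_1 = 1.3582 + 0.8848 + 2.1593 + 7.1531 = 11.5554


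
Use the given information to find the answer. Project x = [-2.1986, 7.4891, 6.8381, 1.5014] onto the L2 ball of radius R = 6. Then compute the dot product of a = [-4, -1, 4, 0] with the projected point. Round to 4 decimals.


Step 1: Compute ||x|| (intermediates to 6 decimals).
||x|| = sqrt((-2.1986)^2 + 7.4891^2 + 6.8381^2 + 1.5014^2) = 10.484955
Step 2: Project.
Since ||x|| > R, scale = R/||x|| = 6/10.484955 = 0.572249, proj(x) = scale * x
proj(x) = [-1.258147, 4.28563, 3.913096, 0.859175]
Step 3: Dot product.
a^T * proj(x) = -4*(-1.258147) - 1*4.28563 + 4*3.913096 + 0*0.859175 = 16.3993


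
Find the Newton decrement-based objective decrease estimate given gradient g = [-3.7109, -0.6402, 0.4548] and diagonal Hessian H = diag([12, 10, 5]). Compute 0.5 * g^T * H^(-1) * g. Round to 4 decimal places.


Step 1: H is diagonal, so H^(-1) * g = [-0.3092, -0.064, 0.091].
Step 2: g^T H^(-1) g = sum_i g_i^2 / H_ii
  = (-3.7109)^2/12 + (-0.6402)^2/10 + (0.4548)^2/5
  = 1.1476 + 0.041 + 0.0414 = 1.2299
Step 3: Objective decrease = 0.5 * g^T H^(-1) g = 0.615


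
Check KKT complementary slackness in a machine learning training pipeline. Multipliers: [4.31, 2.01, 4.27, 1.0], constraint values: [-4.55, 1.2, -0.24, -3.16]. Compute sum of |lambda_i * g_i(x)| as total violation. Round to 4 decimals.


KKT complementary slackness check:
lambda_1 * g_1 = 4.31 * -4.55 = -19.6105
lambda_2 * g_2 = 2.01 * 1.2 = 2.412
lambda_3 * g_3 = 4.27 * -0.24 = -1.0248
lambda_4 * g_4 = 1.0 * -3.16 = -3.16
Total violation = 19.6105 + 2.412 + 1.0248 + 3.16 = 26.2073


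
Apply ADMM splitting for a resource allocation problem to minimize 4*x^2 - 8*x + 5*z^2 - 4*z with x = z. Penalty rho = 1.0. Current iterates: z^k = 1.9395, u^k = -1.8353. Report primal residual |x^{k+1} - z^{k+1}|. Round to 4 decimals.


ADMM iteration with rho = 1.0, z^k = 1.9395, u^k = -1.8353
Step 1: x-update.
Minimize 4*x^2 - 8*x + (1.0/2)*(x - 1.9395 - 1.8353)^2
FOC: (2*4 + 1.0)*x = 8 + 1.0*(1.9395 + 1.8353)
x^{k+1} = 1.3083
Step 2: z-update.
Minimize 5*z^2 - 4*z + (1.0/2)*(1.3083 - z - 1.8353)^2
FOC: (2*5 + 1.0)*z = 4 + 1.0*(1.3083 - 1.8353)
z^{k+1} = 0.3157
Step 3: u-update.
u^{k+1} = -1.8353 + 1.3083 - 0.3157 = -0.8427
Step 4: Primal residual = |1.3083 - 0.3157| = 0.9926


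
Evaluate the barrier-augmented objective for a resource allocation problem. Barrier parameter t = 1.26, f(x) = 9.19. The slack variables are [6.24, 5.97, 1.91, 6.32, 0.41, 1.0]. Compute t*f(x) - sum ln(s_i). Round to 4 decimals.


Step 1: Compute log-barrier.
ln values: [1.831, 1.7867, 0.6471, 1.8437, -0.8916, 0.0]
phi = -(1.831 + 1.7867 + 0.6471 + 1.8437 - 0.8916 + 0.0) = -5.217
Step 2: Compute augmented objective.
t*f(x) = 1.26*9.19 = 11.5794
Total = 11.5794 - 5.217 = 6.3624


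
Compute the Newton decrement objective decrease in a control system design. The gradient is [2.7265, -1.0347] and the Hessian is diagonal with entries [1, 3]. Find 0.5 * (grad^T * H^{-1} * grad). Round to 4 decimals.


Step 1: H is diagonal, so H^(-1) * g = [2.7265, -0.3449].
Step 2: g^T H^(-1) g = sum_i g_i^2 / H_ii
  = (2.7265)^2/1 + (-1.0347)^2/3
  = 7.4338 + 0.3569 = 7.7907
Step 3: Objective decrease = 0.5 * g^T H^(-1) g = 3.8953


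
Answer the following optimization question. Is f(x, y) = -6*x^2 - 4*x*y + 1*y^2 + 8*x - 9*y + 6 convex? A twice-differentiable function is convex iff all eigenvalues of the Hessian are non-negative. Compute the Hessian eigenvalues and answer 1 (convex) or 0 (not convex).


The Hessian of f(x,y) = -6*x^2 - 4*x*y + 1*y^2 + 8*x - 9*y + 6 is:
H = [[-12, -4], [-4, 2]]
Trace = -12 + 2 = -10
Determinant = -12*2 - (-4)^2 = -40
Discriminant = (-10)^2 - 4*-40 = 260.0
Eigenvalues: lambda_1 = -13.0623, lambda_2 = 3.0623
The function is not convex.

0


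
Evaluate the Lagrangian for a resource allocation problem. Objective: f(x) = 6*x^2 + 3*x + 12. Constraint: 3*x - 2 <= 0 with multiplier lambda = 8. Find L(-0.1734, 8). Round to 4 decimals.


Step 1: Evaluate f(x).
f(-0.1734) = 6*(-0.1734)^2 + 3*(-0.1734) + 12 = 11.6602
Step 2: Evaluate g(x).
g(-0.1734) = 3*-0.1734 - 2 = -2.5202
Step 3: Compute Lagrangian.
L = 11.6602 + 8*-2.5202 = -8.5014


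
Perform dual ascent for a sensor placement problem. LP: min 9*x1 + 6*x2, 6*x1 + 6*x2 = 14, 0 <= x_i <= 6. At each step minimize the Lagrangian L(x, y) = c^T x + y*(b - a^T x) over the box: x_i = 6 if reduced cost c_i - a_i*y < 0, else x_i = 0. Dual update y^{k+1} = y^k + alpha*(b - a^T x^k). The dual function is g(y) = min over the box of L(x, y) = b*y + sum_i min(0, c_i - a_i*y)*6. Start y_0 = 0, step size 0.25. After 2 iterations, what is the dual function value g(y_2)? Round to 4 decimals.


Dual ascent for LP: min 9*x1 + 6*x2, 6*x1 + 6*x2 = 14, 0 <= x_i <= 6
Step 1: y^k = 0.0, reduced costs: (9.0, 6.0)
  x^k = (0.0, 0.0), subgradient = b - a^T x = 14.0
  y^{k+1} = 0.0 + 0.25*14.0 = 3.5
Step 2: y^k = 3.5, reduced costs: (-12.0, -15.0)
  x^k = (6.0, 6.0), subgradient = b - a^T x = -58.0
  y^{k+1} = 3.5 + 0.25*-58.0 = -11.0
Dual objective at y_2 = -11.0: reduced costs (75.0, 72.0), box minimizer x = (0.0, 0.0)
g(y_2) = b*y + (c1 - a1*y)*x1 + (c2 - a2*y)*x2 = 14*(-11.0) + 75.0*0.0 + 72.0*0.0 = -154.0 + 0.0 + 0.0 = -154.0


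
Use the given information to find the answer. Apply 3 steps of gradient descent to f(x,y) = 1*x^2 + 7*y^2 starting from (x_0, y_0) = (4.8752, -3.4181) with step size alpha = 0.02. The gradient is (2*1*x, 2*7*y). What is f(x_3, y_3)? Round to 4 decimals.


Gradient descent on f(x,y) = 1*x^2 + 7*y^2.
Starting point: (4.8752, -3.4181), alpha = 0.02
Step 1: grad_x = 2*1*4.8752 = 9.7504, grad_y = 2*7*-3.4181 = -47.8534
  x_1 = 4.8752 - 0.02*9.7504 = 4.6802
  y_1 = -3.4181 - 0.02*-47.8534 = -2.461
Step 2: grad_x = 2*1*4.6802 = 9.3604, grad_y = 2*7*-2.461 = -34.4544
  x_2 = 4.6802 - 0.02*9.3604 = 4.493
  y_2 = -2.461 - 0.02*-34.4544 = -1.7719
Step 3: grad_x = 2*1*4.493 = 8.986, grad_y = 2*7*-1.7719 = -24.8072
  x_3 = 4.493 - 0.02*8.986 = 4.3133
  y_3 = -1.7719 - 0.02*-24.8072 = -1.2758
f(4.3133, -1.2758) = 1*4.3133^2 + 7*(-1.2758)^2 = 29.9979


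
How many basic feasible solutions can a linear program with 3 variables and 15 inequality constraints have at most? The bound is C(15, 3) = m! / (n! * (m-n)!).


Each vertex corresponds to some choice of n active constraints out of m, so the number of vertices is at most C(m, n) = m! / (n!(m-n)!).
m = 15, n = 3
Numerator: 15 * 14 * 13
Denominator: 3! = 6
C(15, 3) = 455


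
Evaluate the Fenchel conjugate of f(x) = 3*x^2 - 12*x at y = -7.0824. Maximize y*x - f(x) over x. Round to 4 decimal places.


f*(y) = sup_x {y*x - a*x^2 - b*x} = sup_x {(y-b)*x - a*x^2}
FOC: (y - b) - 2a*x = 0 => x* = (y - b)/(2a)
x* = (-7.0824 + 12)/(2*3) = 0.8196
f*(-7.0824) = (y-b)^2/(4a) = (-7.0824 + 12)^2/(4*3)
= 24.1828/12 = 2.0152


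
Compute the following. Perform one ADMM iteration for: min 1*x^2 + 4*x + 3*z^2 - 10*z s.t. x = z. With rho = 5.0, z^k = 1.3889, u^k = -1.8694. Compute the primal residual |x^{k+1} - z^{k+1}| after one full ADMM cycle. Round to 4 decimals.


ADMM iteration with rho = 5.0, z^k = 1.3889, u^k = -1.8694
Step 1: x-update.
Minimize 1*x^2 + 4*x + (5.0/2)*(x - 1.3889 - 1.8694)^2
FOC: (2*1 + 5.0)*x = -4 + 5.0*(1.3889 + 1.8694)
x^{k+1} = 1.7559
Step 2: z-update.
Minimize 3*z^2 - 10*z + (5.0/2)*(1.7559 - z - 1.8694)^2
FOC: (2*3 + 5.0)*z = 10 + 5.0*(1.7559 - 1.8694)
z^{k+1} = 0.8575
Step 3: u-update.
u^{k+1} = -1.8694 + 1.7559 - 0.8575 = -0.971
Step 4: Primal residual = |1.7559 - 0.8575| = 0.8984


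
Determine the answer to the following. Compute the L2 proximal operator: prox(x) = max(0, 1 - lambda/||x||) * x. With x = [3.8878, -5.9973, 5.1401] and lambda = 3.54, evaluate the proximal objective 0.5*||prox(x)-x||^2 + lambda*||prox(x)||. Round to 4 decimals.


Step 1: Compute ||x||.
||x|| = 8.8036
Step 2: Compute scaling factor.
scale = max(0, 1 - 3.54/8.8036) = 0.5979
Step 3: prox(x) = [2.3245, -3.5857, 3.0732]
||prox(x)|| = 5.2636
Step 4: Proximal objective.
0.5*||prox-x||^2 = 6.2658
lambda*||prox|| = 18.6331
Total = 24.8989


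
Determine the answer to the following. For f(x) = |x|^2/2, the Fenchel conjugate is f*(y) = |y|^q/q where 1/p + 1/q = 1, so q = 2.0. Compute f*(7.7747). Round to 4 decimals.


The conjugate exponent q satisfies 1/p + 1/q = 1.
p = 2, so q = 2/(2 - 1) = 2.0
|y|^q = 7.7747^2.0 = 60.446
f*(7.7747) = 60.446 / 2.0 = 30.223


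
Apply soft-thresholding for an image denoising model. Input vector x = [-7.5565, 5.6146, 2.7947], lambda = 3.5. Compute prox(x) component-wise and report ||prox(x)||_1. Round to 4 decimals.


Soft-thresholding with lambda = 3.5:
prox(-7.5565) = sign(-7.5565)*max(|-7.5565| - 3.5, 0) = -4.0565
prox(5.6146) = sign(5.6146)*max(|5.6146| - 3.5, 0) = 2.1146
prox(2.7947) = sign(2.7947)*max(|2.7947| - 3.5, 0) = 0.0
prox(x) = [-4.0565, 2.1146, 0.0]
||prox(x)||_1 = 4.0565 + 2.1146 + 0.0 = 6.1711


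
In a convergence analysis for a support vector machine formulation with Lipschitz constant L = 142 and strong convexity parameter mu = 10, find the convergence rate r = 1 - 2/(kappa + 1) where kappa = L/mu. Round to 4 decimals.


Step 1: Compute the condition number.
kappa = L/mu = 142/10 = 14.2
Step 2: Compute the convergence rate.
r = 1 - 2/(kappa + 1) = 1 - 2*mu/(L + mu) = (L - mu)/(L + mu) = 132/152 = 0.8684


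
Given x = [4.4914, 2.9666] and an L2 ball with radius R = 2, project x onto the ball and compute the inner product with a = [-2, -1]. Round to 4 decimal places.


Step 1: Compute ||x|| (intermediates to 6 decimals).
||x|| = sqrt(4.4914^2 + 2.9666^2) = 5.382694
Step 2: Project.
Since ||x|| > R, scale = R/||x|| = 2/5.382694 = 0.371561, proj(x) = scale * x
proj(x) = [1.668829, 1.102273]
Step 3: Dot product.
a^T * proj(x) = -2*1.668829 - 1*1.102273 = -4.4399


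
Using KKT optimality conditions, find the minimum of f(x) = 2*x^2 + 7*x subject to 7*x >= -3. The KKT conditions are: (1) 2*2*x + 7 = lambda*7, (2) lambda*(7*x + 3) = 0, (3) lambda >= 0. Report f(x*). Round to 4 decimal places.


Step 1: Try lambda = 0 (constraint inactive).
x_unc = -7/(2*2) = -1.75
Check: 7*-1.75 = -12.25 < -3 -- violated!
Step 2: Constraint must be active: 7*x = -3
x* = -3/7 = -0.4286 (rounded; the exact value -3/7 is used below)
lambda = (2*2*(-3/7) + 7)/7 = 0.7551
Step 3: Compute optimal value.
f(x*) = 2*(-3/7)^2 + 7*(-3/7) = -2.6327


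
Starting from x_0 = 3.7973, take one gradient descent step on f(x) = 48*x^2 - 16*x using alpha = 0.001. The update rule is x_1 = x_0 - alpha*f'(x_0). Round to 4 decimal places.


We compute the gradient at x_0 and apply the update.
f'(x) = 96*x - 16
f'(3.7973) = 96*3.7973 - 16 = 348.5408
x_1 = 3.7973 - 0.001*348.5408 = 3.4488


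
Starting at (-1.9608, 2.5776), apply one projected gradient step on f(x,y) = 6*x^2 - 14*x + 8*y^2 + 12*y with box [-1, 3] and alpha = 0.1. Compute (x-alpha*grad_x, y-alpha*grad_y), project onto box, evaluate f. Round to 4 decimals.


Step 1: Compute gradient at (-1.9608, 2.5776).
grad_x = 2*6*-1.9608 - 14 = -37.5296
grad_y = 2*8*2.5776 + 12 = 53.2416
Step 2: Gradient step.
x_raw = -1.9608 - 0.1*-37.5296 = 1.7922
y_raw = 2.5776 - 0.1*53.2416 = -2.7466
Step 3: Project onto [-1, 3].
x_proj = clip(1.7922) = 1.7922
y_proj = clip(-2.7466) = -1.0
Step 4: Evaluate f.
f(1.7922, -1.0) = -9.8192


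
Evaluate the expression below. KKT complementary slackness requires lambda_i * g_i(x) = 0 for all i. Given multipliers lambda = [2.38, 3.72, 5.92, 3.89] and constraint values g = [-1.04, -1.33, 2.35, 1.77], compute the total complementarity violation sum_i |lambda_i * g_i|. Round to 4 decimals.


KKT complementary slackness check:
lambda_1 * g_1 = 2.38 * -1.04 = -2.4752
lambda_2 * g_2 = 3.72 * -1.33 = -4.9476
lambda_3 * g_3 = 5.92 * 2.35 = 13.912
lambda_4 * g_4 = 3.89 * 1.77 = 6.8853
Total violation = 2.4752 + 4.9476 + 13.912 + 6.8853 = 28.2201
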